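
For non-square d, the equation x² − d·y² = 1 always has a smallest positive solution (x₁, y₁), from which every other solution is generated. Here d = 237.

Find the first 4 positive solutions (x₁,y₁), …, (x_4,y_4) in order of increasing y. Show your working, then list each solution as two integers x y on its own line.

228151 14820
104105757601 6762395640
47503665404623351 3085694655308460
21676017531356338550401 1408008642599798519280

d=237: √d = [15; 2,1,1,7,10,7,1,1,2,30] (ℓ=10, even), read p_9/q_9
i=0: a=15 ⇒ p=15, q=1
…
i=4: a=7 ⇒ p=585, q=38
…
i=7: a=1 ⇒ p=48001, q=3118
i=8: a=1 ⇒ p=90075, q=5851
i=9: a=2 ⇒ p=228151, q=14820
(x₁, y₁) = (228151, 14820);  228151² − 237·14820² = 1 ✓
(228151+14820√237)^2 = 104105757601 + 6762395640√237
(228151+14820√237)^3 = 47503665404623351 + 3085694655308460√237
(228151+14820√237)^4 = 21676017531356338550401 + 1408008642599798519280√237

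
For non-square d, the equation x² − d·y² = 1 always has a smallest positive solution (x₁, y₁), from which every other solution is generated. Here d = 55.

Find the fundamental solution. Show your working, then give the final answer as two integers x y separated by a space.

√55 = [7; 2,2,2,14, …], period ℓ=4 (even) → k=3
k=0  a_k=7  p_k/q_k = 7/1
k=1  a_k=2  p_k/q_k = 15/2
k=2  a_k=2  p_k/q_k = 37/5
k=3  a_k=2  p_k/q_k = 89/12
(x₁, y₁) = (89, 12);  89² − 55·12² = 1 ✓

89 12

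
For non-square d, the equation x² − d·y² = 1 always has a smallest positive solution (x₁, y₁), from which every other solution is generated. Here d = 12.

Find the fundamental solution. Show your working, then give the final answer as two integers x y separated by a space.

7 2

√12 = [3; 2,6, …], period ℓ=2 (even) → k=1
step 0: (3, 1)  from 3·(1,0) + (0,1)
step 1: (7, 2)  from 2·(3,1) + (1,0)
fundamental: x₁=7, y₁=2  (since 49 − 12·4 = 1)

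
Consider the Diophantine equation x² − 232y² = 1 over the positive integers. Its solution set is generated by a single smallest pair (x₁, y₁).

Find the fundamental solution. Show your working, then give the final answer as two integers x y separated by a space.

√232 = [15; 4,3,7,3,4,30, …], period ℓ=6 (even) → k=5
a_0=15:  p_0=15·1+0=15,  q_0=15·0+1=1
…
a_3=7:  p_3=7·198+61=1447,  q_3=7·13+4=95
a_4=3:  p_4=3·1447+198=4539,  q_4=3·95+13=298
a_5=4:  p_5=4·4539+1447=19603,  q_5=4·298+95=1287
(x₁, y₁) = (19603, 1287);  19603² − 232·1287² = 1 ✓

19603 1287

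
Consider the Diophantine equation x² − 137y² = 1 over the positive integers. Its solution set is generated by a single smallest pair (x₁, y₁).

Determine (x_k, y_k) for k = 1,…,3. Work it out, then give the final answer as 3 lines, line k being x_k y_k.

√137 → a₀=11, period (1,2,2,1,1,2,2,1,22); ℓ=9 odd so k=17
i=0: a=11 ⇒ p=11, q=1
…
i=2: a=2 ⇒ p=35, q=3
…
i=4: a=1 ⇒ p=117, q=10
i=5: a=1 ⇒ p=199, q=17
i=6: a=2 ⇒ p=515, q=44
…
i=8: a=1 ⇒ p=1744, q=149
…
i=12: a=2 ⇒ p=285899, q=24426
…
i=14: a=1 ⇒ p=694077, q=59299
i=15: a=2 ⇒ p=1796332, q=153471
i=16: a=2 ⇒ p=4286741, q=366241
i=17: a=1 ⇒ p=6083073, q=519712
fundamental: x₁=6083073, y₁=519712  (since 37003777123329 − 137·270100562944 = 1)
(6083073+519712√137)^2 = 74007554246657 + 6322892069952√137
(6083073+519712√137)^3 = 900386710067742990849 + 76925228065277725280√137

6083073 519712
74007554246657 6322892069952
900386710067742990849 76925228065277725280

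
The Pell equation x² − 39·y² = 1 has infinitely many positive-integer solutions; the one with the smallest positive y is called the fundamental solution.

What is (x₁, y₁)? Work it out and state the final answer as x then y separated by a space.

25 4

√39 = [6; 4,12, …], period ℓ=2 (even) → k=1
a_0=6:  p_0=6·1+0=6,  q_0=6·0+1=1
a_1=4:  p_1=4·6+1=25,  q_1=4·1+0=4
fundamental: x₁=25, y₁=4  (since 625 − 39·16 = 1)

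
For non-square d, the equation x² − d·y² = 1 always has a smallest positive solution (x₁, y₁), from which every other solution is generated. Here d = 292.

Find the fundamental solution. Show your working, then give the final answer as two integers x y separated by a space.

2281249 133500

[17; 11,2,1,3,8,3,1,2,11,34] for √292; ℓ=10 ⇒ convergent index 9
k=0  a_k=17  p_k/q_k = 17/1
k=1  a_k=11  p_k/q_k = 188/11
…
k=4  a_k=3  p_k/q_k = 2136/125
k=5  a_k=8  p_k/q_k = 17669/1034
…
k=7  a_k=1  p_k/q_k = 72812/4261
k=8  a_k=2  p_k/q_k = 200767/11749
k=9  a_k=11  p_k/q_k = 2281249/133500
→ (2281249, 133500).  Check: 2281249²=5204097000001, 292·133500²=5204097000000, difference 1.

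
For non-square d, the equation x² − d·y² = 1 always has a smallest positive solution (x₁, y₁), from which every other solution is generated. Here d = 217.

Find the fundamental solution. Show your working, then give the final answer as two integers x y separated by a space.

√217 → a₀=14, period (1,2,1,2,1,…,2,1,28); ℓ=16 even so k=15
i=0: a=14 ⇒ p=14, q=1
i=1: a=1 ⇒ p=15, q=1
i=2: a=2 ⇒ p=44, q=3
…
i=5: a=1 ⇒ p=221, q=15
i=6: a=1 ⇒ p=383, q=26
…
i=8: a=4 ⇒ p=15055, q=1022
…
i=10: a=1 ⇒ p=154218, q=10469
…
i=12: a=2 ⇒ p=740980, q=50301
i=13: a=1 ⇒ p=1034361, q=70217
i=14: a=2 ⇒ p=2809702, q=190735
i=15: a=1 ⇒ p=3844063, q=260952
fundamental: x₁=3844063, y₁=260952  (since 14776820347969 − 217·68095946304 = 1)

3844063 260952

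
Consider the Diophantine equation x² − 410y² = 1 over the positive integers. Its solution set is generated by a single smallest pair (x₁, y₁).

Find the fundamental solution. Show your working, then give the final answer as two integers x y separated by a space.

√410 → a₀=20, period (4,40); ℓ=2 even so k=1
k=0  a_k=20  p_k/q_k = 20/1
k=1  a_k=4  p_k/q_k = 81/4
fundamental: x₁=81, y₁=4  (since 6561 − 410·16 = 1)

81 4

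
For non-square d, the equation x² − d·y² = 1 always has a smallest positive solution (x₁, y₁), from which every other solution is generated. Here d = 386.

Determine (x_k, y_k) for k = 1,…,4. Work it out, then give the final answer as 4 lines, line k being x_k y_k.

111555 5678
24889036049 1266818580
5552992832780835 282639893378122
1238928230896843060801 63059786610325980840

[19; 1,1,1,4,1,18,1,4,1,1,1,38] for √386; ℓ=12 ⇒ convergent index 11
i=0: a=19 ⇒ p=19, q=1
…
i=3: a=1 ⇒ p=59, q=3
…
i=7: a=1 ⇒ p=6621, q=337
…
i=9: a=1 ⇒ p=39392, q=2005
i=10: a=1 ⇒ p=72163, q=3673
i=11: a=1 ⇒ p=111555, q=5678
(x₁, y₁) = (111555, 5678);  111555² − 386·5678² = 1 ✓
(111555+5678√386)^2 = 24889036049 + 1266818580√386
(111555+5678√386)^3 = 5552992832780835 + 282639893378122√386
(111555+5678√386)^4 = 1238928230896843060801 + 63059786610325980840√386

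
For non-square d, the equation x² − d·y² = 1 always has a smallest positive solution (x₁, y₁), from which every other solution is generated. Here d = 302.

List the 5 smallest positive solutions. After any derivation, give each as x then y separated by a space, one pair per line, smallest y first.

4276623 246092
36579008568257 2104885414632
312869258720405635599 18003602753159249380
2676047735673238042056036097 153989243234046232237072848
22888894590955867721004902116885263 1317107878734614996094061229615228

√302 → a₀=17, period (2,1,1,1,4,…,1,2,34); ℓ=16 even so k=15
i=0: a=17 ⇒ p=17, q=1
i=1: a=2 ⇒ p=35, q=2
i=2: a=1 ⇒ p=52, q=3
i=3: a=1 ⇒ p=87, q=5
i=4: a=1 ⇒ p=139, q=8
…
i=6: a=2 ⇒ p=1425, q=82
…
i=8: a=16 ⇒ p=34513, q=1986
…
i=10: a=2 ⇒ p=107675, q=6196
i=11: a=4 ⇒ p=467281, q=26889
i=12: a=1 ⇒ p=574956, q=33085
…
i=14: a=1 ⇒ p=1617193, q=93059
i=15: a=2 ⇒ p=4276623, q=246092
→ (4276623, 246092).  Check: 4276623²=18289504284129, 302·246092²=18289504284128, difference 1.
k=2:  x_2 = 4276623·4276623+302·246092·246092 = 36579008568257,  y_2 = 4276623·246092+246092·4276623 = 2104885414632
k=3:  x_3 = 4276623·36579008568257+302·246092·2104885414632 = 312869258720405635599,  y_3 = 4276623·2104885414632+246092·36579008568257 = 18003602753159249380
k=4:  x_4 = 4276623·312869258720405635599+302·246092·18003602753159249380 = 2676047735673238042056036097,  y_4 = 4276623·18003602753159249380+246092·312869258720405635599 = 153989243234046232237072848
k=5:  x_5 = 4276623·2676047735673238042056036097+302·246092·153989243234046232237072848 = 22888894590955867721004902116885263,  y_5 = 4276623·153989243234046232237072848+246092·2676047735673238042056036097 = 1317107878734614996094061229615228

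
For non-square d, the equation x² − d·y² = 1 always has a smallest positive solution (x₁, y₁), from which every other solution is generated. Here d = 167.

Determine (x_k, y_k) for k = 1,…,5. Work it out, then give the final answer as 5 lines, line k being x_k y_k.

d=167: √d = [12; 1,11,1,24] (ℓ=4, even), read p_3/q_3
step 0: (12, 1)  from 12·(1,0) + (0,1)
step 1: (13, 1)  from 1·(12,1) + (1,0)
step 2: (155, 12)  from 11·(13,1) + (12,1)
step 3: (168, 13)  from 1·(155,12) + (13,1)
fundamental: x₁=168, y₁=13  (since 28224 − 167·169 = 1)
k=2:  x_2 = 168·168+167·13·13 = 56447,  y_2 = 168·13+13·168 = 4368
k=3:  x_3 = 168·56447+167·13·4368 = 18966024,  y_3 = 168·4368+13·56447 = 1467635
k=4:  x_4 = 168·18966024+167·13·1467635 = 6372527617,  y_4 = 168·1467635+13·18966024 = 493120992
k=5:  x_5 = 168·6372527617+167·13·493120992 = 2141150313288,  y_5 = 168·493120992+13·6372527617 = 165687185677

168 13
56447 4368
18966024 1467635
6372527617 493120992
2141150313288 165687185677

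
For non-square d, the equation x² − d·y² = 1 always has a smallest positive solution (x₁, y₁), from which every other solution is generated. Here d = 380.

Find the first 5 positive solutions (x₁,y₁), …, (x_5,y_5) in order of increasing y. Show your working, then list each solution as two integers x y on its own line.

√380 = [19; 2,38, …], period ℓ=2 (even) → k=1
step 0: (19, 1)  from 19·(1,0) + (0,1)
step 1: (39, 2)  from 2·(19,1) + (1,0)
→ (39, 2).  Check: 39²=1521, 380·2²=1520, difference 1.
n=2: (39,2)∘(39,2) = (39·39+380·2·2, 39·2+2·39) = (3041,156)
n=3: (3041,156)∘(39,2) = (39·3041+380·2·156, 39·156+2·3041) = (237159,12166)
n=4: (237159,12166)∘(39,2) = (39·237159+380·2·12166, 39·12166+2·237159) = (18495361,948792)
n=5: (18495361,948792)∘(39,2) = (39·18495361+380·2·948792, 39·948792+2·18495361) = (1442400999,73993610)

39 2
3041 156
237159 12166
18495361 948792
1442400999 73993610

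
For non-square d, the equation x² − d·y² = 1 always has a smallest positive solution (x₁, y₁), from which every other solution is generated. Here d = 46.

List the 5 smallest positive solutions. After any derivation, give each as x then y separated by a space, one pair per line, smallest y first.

√46 = [6; 1,3,1,1,2,6,2,1,1,3,1,12, …], period ℓ=12 (even) → k=11
k=0  a_k=6  p_k/q_k = 6/1
k=1  a_k=1  p_k/q_k = 7/1
k=2  a_k=3  p_k/q_k = 27/4
k=3  a_k=1  p_k/q_k = 34/5
k=4  a_k=1  p_k/q_k = 61/9
…
k=6  a_k=6  p_k/q_k = 997/147
k=7  a_k=2  p_k/q_k = 2150/317
…
k=9  a_k=1  p_k/q_k = 5297/781
k=10  a_k=3  p_k/q_k = 19038/2807
k=11  a_k=1  p_k/q_k = 24335/3588
fundamental: x₁=24335, y₁=3588  (since 592192225 − 46·12873744 = 1)
k=2:  x_2 = 24335·24335+46·3588·3588 = 1184384449,  y_2 = 24335·3588+3588·24335 = 174627960
k=3:  x_3 = 24335·1184384449+46·3588·174627960 = 57643991108495,  y_3 = 24335·174627960+3588·1184384449 = 8499142809612
k=4:  x_4 = 24335·57643991108495+46·3588·8499142809612 = 2805533046066067201,  y_4 = 24335·8499142809612+3588·57643991108495 = 413653280369188080
k=5:  x_5 = 24335·2805533046066067201+46·3588·413653280369188080 = 136545293294391499564175,  y_5 = 24335·413653280369188080+3588·2805533046066067201 = 20132505147069241043988

24335 3588
1184384449 174627960
57643991108495 8499142809612
2805533046066067201 413653280369188080
136545293294391499564175 20132505147069241043988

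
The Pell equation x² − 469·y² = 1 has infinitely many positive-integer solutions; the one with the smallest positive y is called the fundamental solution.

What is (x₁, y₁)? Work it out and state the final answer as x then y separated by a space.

137215 6336

√469 → a₀=21, period (1,1,1,10,6,10,1,1,1,42); ℓ=10 even so k=9
i=0: a=21 ⇒ p=21, q=1
i=1: a=1 ⇒ p=22, q=1
i=2: a=1 ⇒ p=43, q=2
i=3: a=1 ⇒ p=65, q=3
i=4: a=10 ⇒ p=693, q=32
i=5: a=6 ⇒ p=4223, q=195
i=6: a=10 ⇒ p=42923, q=1982
i=7: a=1 ⇒ p=47146, q=2177
i=8: a=1 ⇒ p=90069, q=4159
i=9: a=1 ⇒ p=137215, q=6336
→ (137215, 6336).  Check: 137215²=18827956225, 469·6336²=18827956224, difference 1.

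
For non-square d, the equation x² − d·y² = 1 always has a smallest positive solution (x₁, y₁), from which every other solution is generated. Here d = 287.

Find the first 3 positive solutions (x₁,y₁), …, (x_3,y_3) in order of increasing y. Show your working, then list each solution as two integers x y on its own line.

288 17
165887 9792
95550624 5640175

[16; 1,15,1,32] for √287; ℓ=4 ⇒ convergent index 3
i=0: a=16 ⇒ p=16, q=1
…
i=2: a=15 ⇒ p=271, q=16
i=3: a=1 ⇒ p=288, q=17
(x₁, y₁) = (288, 17);  288² − 287·17² = 1 ✓
n=2: (288,17)∘(288,17) = (288·288+287·17·17, 288·17+17·288) = (165887,9792)
n=3: (165887,9792)∘(288,17) = (288·165887+287·17·9792, 288·9792+17·165887) = (95550624,5640175)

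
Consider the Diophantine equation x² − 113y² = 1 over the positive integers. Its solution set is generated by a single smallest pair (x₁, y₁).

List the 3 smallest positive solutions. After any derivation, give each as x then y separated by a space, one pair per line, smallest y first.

1204353 113296
2900932297217 272896754976
6987493029899166849 657328051091107760

[10; 1,1,1,2,2,1,1,1,20] for √113; ℓ=9 ⇒ convergent index 17
step 0: (10, 1)  from 10·(1,0) + (0,1)
…
step 2: (21, 2)  from 1·(11,1) + (10,1)
step 3: (32, 3)  from 1·(21,2) + (11,1)
…
step 5: (202, 19)  from 2·(85,8) + (32,3)
…
step 7: (489, 46)  from 1·(287,27) + (202,19)
…
step 9: (16009, 1506)  from 20·(776,73) + (489,46)
step 10: (16785, 1579)  from 1·(16009,1506) + (776,73)
step 11: (32794, 3085)  from 1·(16785,1579) + (16009,1506)
step 12: (49579, 4664)  from 1·(32794,3085) + (16785,1579)
step 13: (131952, 12413)  from 2·(49579,4664) + (32794,3085)
step 14: (313483, 29490)  from 2·(131952,12413) + (49579,4664)
step 15: (445435, 41903)  from 1·(313483,29490) + (131952,12413)
step 16: (758918, 71393)  from 1·(445435,41903) + (313483,29490)
step 17: (1204353, 113296)  from 1·(758918,71393) + (445435,41903)
→ (1204353, 113296).  Check: 1204353²=1450466148609, 113·113296²=1450466148608, difference 1.
(1204353+113296√113)^2 = 2900932297217 + 272896754976√113
(1204353+113296√113)^3 = 6987493029899166849 + 657328051091107760√113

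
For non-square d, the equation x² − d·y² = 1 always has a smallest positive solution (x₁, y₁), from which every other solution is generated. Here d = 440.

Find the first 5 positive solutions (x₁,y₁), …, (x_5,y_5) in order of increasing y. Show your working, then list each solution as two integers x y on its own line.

[20; 1,40] for √440; ℓ=2 ⇒ convergent index 1
step 0: (20, 1)  from 20·(1,0) + (0,1)
step 1: (21, 1)  from 1·(20,1) + (1,0)
→ (21, 1).  Check: 21²=441, 440·1²=440, difference 1.
k=2:  x_2 = 21·21+440·1·1 = 881,  y_2 = 21·1+1·21 = 42
k=3:  x_3 = 21·881+440·1·42 = 36981,  y_3 = 21·42+1·881 = 1763
k=4:  x_4 = 21·36981+440·1·1763 = 1552321,  y_4 = 21·1763+1·36981 = 74004
k=5:  x_5 = 21·1552321+440·1·74004 = 65160501,  y_5 = 21·74004+1·1552321 = 3106405

21 1
881 42
36981 1763
1552321 74004
65160501 3106405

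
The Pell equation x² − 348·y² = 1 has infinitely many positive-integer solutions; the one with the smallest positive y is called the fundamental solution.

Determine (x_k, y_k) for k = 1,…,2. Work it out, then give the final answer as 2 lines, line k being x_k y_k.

√348 = [18; 1,1,1,8,1,1,1,36, …], period ℓ=8 (even) → k=7
a_0=18:  p_0=18·1+0=18,  q_0=18·0+1=1
…
a_2=1:  p_2=1·19+18=37,  q_2=1·1+1=2
a_3=1:  p_3=1·37+19=56,  q_3=1·2+1=3
…
a_5=1:  p_5=1·485+56=541,  q_5=1·26+3=29
a_6=1:  p_6=1·541+485=1026,  q_6=1·29+26=55
a_7=1:  p_7=1·1026+541=1567,  q_7=1·55+29=84
fundamental: x₁=1567, y₁=84  (since 2455489 − 348·7056 = 1)
k=2:  x_2 = 1567·1567+348·84·84 = 4910977,  y_2 = 1567·84+84·1567 = 263256

1567 84
4910977 263256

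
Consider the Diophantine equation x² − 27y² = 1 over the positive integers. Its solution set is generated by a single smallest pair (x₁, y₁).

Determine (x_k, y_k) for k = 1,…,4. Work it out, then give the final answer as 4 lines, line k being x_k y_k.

[5; 5,10] for √27; ℓ=2 ⇒ convergent index 1
step 0: (5, 1)  from 5·(1,0) + (0,1)
step 1: (26, 5)  from 5·(5,1) + (1,0)
→ (26, 5).  Check: 26²=676, 27·5²=675, difference 1.
(26+5√27)^2 = 1351 + 260√27
(26+5√27)^3 = 70226 + 13515√27
(26+5√27)^4 = 3650401 + 702520√27

26 5
1351 260
70226 13515
3650401 702520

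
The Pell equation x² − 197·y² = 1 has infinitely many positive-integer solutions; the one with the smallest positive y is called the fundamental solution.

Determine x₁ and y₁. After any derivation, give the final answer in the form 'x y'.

393 28

d=197: √d = [14; 28] (ℓ=1, odd), read p_1/q_1
k=0  a_k=14  p_k/q_k = 14/1
k=1  a_k=28  p_k/q_k = 393/28
→ (393, 28).  Check: 393²=154449, 197·28²=154448, difference 1.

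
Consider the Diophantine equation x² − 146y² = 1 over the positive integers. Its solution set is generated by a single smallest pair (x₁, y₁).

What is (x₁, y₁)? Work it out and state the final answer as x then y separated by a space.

145 12

√146 = [12; 12,24, …], period ℓ=2 (even) → k=1
i=0: a=12 ⇒ p=12, q=1
i=1: a=12 ⇒ p=145, q=12
fundamental: x₁=145, y₁=12  (since 21025 − 146·144 = 1)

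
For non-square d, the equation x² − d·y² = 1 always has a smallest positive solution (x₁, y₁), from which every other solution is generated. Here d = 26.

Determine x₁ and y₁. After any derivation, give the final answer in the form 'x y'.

51 10

√26 = [5; 10, …], period ℓ=1 (odd) → k=1
k=0  a_k=5  p_k/q_k = 5/1
k=1  a_k=10  p_k/q_k = 51/10
(x₁, y₁) = (51, 10);  51² − 26·10² = 1 ✓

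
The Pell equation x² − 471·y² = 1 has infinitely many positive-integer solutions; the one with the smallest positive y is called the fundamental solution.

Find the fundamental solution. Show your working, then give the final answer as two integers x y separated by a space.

d=471: √d = [21; 1,2,2,1,3,…,2,1,42] (ℓ=14, even), read p_13/q_13
k=0  a_k=21  p_k/q_k = 21/1
…
k=3  a_k=2  p_k/q_k = 152/7
k=4  a_k=1  p_k/q_k = 217/10
…
k=6  a_k=4  p_k/q_k = 3429/158
k=7  a_k=14  p_k/q_k = 48809/2249
…
k=12  a_k=2  p_k/q_k = 5506953/253747
k=13  a_k=1  p_k/q_k = 7838695/361188
→ (7838695, 361188).  Check: 7838695²=61445139303025, 471·361188²=61445139303024, difference 1.

7838695 361188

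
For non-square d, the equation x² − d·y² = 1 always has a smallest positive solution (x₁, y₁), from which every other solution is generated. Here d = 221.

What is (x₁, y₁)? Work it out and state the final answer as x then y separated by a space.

√221 → a₀=14, period (1,6,2,6,1,28); ℓ=6 even so k=5
a_0=14:  p_0=14·1+0=14,  q_0=14·0+1=1
a_1=1:  p_1=1·14+1=15,  q_1=1·1+0=1
a_2=6:  p_2=6·15+14=104,  q_2=6·1+1=7
a_3=2:  p_3=2·104+15=223,  q_3=2·7+1=15
a_4=6:  p_4=6·223+104=1442,  q_4=6·15+7=97
a_5=1:  p_5=1·1442+223=1665,  q_5=1·97+15=112
→ (1665, 112).  Check: 1665²=2772225, 221·112²=2772224, difference 1.

1665 112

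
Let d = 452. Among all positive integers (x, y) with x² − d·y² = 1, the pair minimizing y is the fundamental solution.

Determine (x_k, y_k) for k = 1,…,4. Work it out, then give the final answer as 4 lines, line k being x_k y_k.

1204353 56648
2900932297217 136448377488
6987493029899166849 328664025545553880
16830816386073401651890177 791655010315592455701792

√452 → a₀=21, period (3,1,5,3,10,3,5,1,3,42); ℓ=10 even so k=9
i=0: a=21 ⇒ p=21, q=1
…
i=3: a=5 ⇒ p=489, q=23
…
i=5: a=10 ⇒ p=16009, q=753
…
i=7: a=5 ⇒ p=263904, q=12413
i=8: a=1 ⇒ p=313483, q=14745
i=9: a=3 ⇒ p=1204353, q=56648
(x₁, y₁) = (1204353, 56648);  1204353² − 452·56648² = 1 ✓
k=2:  x_2 = 1204353·1204353+452·56648·56648 = 2900932297217,  y_2 = 1204353·56648+56648·1204353 = 136448377488
k=3:  x_3 = 1204353·2900932297217+452·56648·136448377488 = 6987493029899166849,  y_3 = 1204353·136448377488+56648·2900932297217 = 328664025545553880
k=4:  x_4 = 1204353·6987493029899166849+452·56648·328664025545553880 = 16830816386073401651890177,  y_4 = 1204353·328664025545553880+56648·6987493029899166849 = 791655010315592455701792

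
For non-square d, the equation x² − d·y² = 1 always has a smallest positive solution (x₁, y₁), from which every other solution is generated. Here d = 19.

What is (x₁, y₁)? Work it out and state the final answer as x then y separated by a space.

170 39

√19 = [4; 2,1,3,1,2,8, …], period ℓ=6 (even) → k=5
k=0  a_k=4  p_k/q_k = 4/1
…
k=3  a_k=3  p_k/q_k = 48/11
k=4  a_k=1  p_k/q_k = 61/14
k=5  a_k=2  p_k/q_k = 170/39
→ (170, 39).  Check: 170²=28900, 19·39²=28899, difference 1.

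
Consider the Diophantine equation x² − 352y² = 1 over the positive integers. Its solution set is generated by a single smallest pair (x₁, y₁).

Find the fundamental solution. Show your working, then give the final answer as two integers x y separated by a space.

77617 4137

[18; 1,3,5,9,5,3,1,36] for √352; ℓ=8 ⇒ convergent index 7
k=0  a_k=18  p_k/q_k = 18/1
k=1  a_k=1  p_k/q_k = 19/1
k=2  a_k=3  p_k/q_k = 75/4
k=3  a_k=5  p_k/q_k = 394/21
k=4  a_k=9  p_k/q_k = 3621/193
k=5  a_k=5  p_k/q_k = 18499/986
k=6  a_k=3  p_k/q_k = 59118/3151
k=7  a_k=1  p_k/q_k = 77617/4137
→ (77617, 4137).  Check: 77617²=6024398689, 352·4137²=6024398688, difference 1.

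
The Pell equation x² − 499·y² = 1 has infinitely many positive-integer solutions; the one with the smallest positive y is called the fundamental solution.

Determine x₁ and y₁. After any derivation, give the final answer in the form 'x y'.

√499 → a₀=22, period (2,1,21,1,2,44); ℓ=6 even so k=5
a_0=22:  p_0=22·1+0=22,  q_0=22·0+1=1
…
a_2=1:  p_2=1·45+22=67,  q_2=1·2+1=3
a_3=21:  p_3=21·67+45=1452,  q_3=21·3+2=65
a_4=1:  p_4=1·1452+67=1519,  q_4=1·65+3=68
a_5=2:  p_5=2·1519+1452=4490,  q_5=2·68+65=201
(x₁, y₁) = (4490, 201);  4490² − 499·201² = 1 ✓

4490 201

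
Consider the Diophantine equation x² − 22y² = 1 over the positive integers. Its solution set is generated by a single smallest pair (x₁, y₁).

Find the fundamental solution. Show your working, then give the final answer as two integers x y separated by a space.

d=22: √d = [4; 1,2,4,2,1,8] (ℓ=6, even), read p_5/q_5
step 0: (4, 1)  from 4·(1,0) + (0,1)
…
step 4: (136, 29)  from 2·(61,13) + (14,3)
step 5: (197, 42)  from 1·(136,29) + (61,13)
(x₁, y₁) = (197, 42);  197² − 22·42² = 1 ✓

197 42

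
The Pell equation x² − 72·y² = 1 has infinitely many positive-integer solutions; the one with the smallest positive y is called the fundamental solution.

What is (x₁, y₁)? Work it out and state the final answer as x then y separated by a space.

17 2

√72 → a₀=8, period (2,16); ℓ=2 even so k=1
step 0: (8, 1)  from 8·(1,0) + (0,1)
step 1: (17, 2)  from 2·(8,1) + (1,0)
→ (17, 2).  Check: 17²=289, 72·2²=288, difference 1.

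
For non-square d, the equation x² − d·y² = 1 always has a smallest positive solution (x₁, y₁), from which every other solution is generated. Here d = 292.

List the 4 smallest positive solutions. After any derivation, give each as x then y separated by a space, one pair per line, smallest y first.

2281249 133500
10408194000001 609093483000
47487364308614281249 2778987798000400500
216661004683313632776000001 12679126270400622186966000

√292 = [17; 11,2,1,3,8,3,1,2,11,34, …], period ℓ=10 (even) → k=9
a_0=17:  p_0=17·1+0=17,  q_0=17·0+1=1
a_1=11:  p_1=11·17+1=188,  q_1=11·1+0=11
a_2=2:  p_2=2·188+17=393,  q_2=2·11+1=23
…
a_5=8:  p_5=8·2136+581=17669,  q_5=8·125+34=1034
…
a_7=1:  p_7=1·55143+17669=72812,  q_7=1·3227+1034=4261
a_8=2:  p_8=2·72812+55143=200767,  q_8=2·4261+3227=11749
a_9=11:  p_9=11·200767+72812=2281249,  q_9=11·11749+4261=133500
→ (2281249, 133500).  Check: 2281249²=5204097000001, 292·133500²=5204097000000, difference 1.
(2281249+133500√292)^2 = 10408194000001 + 609093483000√292
(2281249+133500√292)^3 = 47487364308614281249 + 2778987798000400500√292
(2281249+133500√292)^4 = 216661004683313632776000001 + 12679126270400622186966000√292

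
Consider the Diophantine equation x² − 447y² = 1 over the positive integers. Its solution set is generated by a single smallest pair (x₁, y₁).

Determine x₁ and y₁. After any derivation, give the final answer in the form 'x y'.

148 7

[21; 7,42] for √447; ℓ=2 ⇒ convergent index 1
i=0: a=21 ⇒ p=21, q=1
i=1: a=7 ⇒ p=148, q=7
→ (148, 7).  Check: 148²=21904, 447·7²=21903, difference 1.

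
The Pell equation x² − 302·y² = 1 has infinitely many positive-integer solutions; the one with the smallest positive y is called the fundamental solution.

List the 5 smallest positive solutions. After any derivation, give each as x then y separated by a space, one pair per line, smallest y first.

4276623 246092
36579008568257 2104885414632
312869258720405635599 18003602753159249380
2676047735673238042056036097 153989243234046232237072848
22888894590955867721004902116885263 1317107878734614996094061229615228

√302 → a₀=17, period (2,1,1,1,4,…,1,2,34); ℓ=16 even so k=15
k=0  a_k=17  p_k/q_k = 17/1
…
k=8  a_k=16  p_k/q_k = 34513/1986
…
k=11  a_k=4  p_k/q_k = 467281/26889
…
k=13  a_k=1  p_k/q_k = 1042237/59974
k=14  a_k=1  p_k/q_k = 1617193/93059
k=15  a_k=2  p_k/q_k = 4276623/246092
fundamental: x₁=4276623, y₁=246092  (since 18289504284129 − 302·60561272464 = 1)
(4276623+246092√302)^2 = 36579008568257 + 2104885414632√302
(4276623+246092√302)^3 = 312869258720405635599 + 18003602753159249380√302
(4276623+246092√302)^4 = 2676047735673238042056036097 + 153989243234046232237072848√302
(4276623+246092√302)^5 = 22888894590955867721004902116885263 + 1317107878734614996094061229615228√302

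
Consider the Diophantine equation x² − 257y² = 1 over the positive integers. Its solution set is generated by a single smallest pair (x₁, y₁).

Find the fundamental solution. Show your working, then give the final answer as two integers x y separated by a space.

d=257: √d = [16; 32] (ℓ=1, odd), read p_1/q_1
a_0=16:  p_0=16·1+0=16,  q_0=16·0+1=1
a_1=32:  p_1=32·16+1=513,  q_1=32·1+0=32
→ (513, 32).  Check: 513²=263169, 257·32²=263168, difference 1.

513 32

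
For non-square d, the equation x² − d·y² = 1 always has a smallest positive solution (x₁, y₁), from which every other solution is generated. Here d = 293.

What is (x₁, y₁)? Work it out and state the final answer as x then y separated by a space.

√293 → a₀=17, period (8,1,1,8,34); ℓ=5 odd so k=9
a_0=17:  p_0=17·1+0=17,  q_0=17·0+1=1
…
a_2=1:  p_2=1·137+17=154,  q_2=1·8+1=9
a_3=1:  p_3=1·154+137=291,  q_3=1·9+8=17
a_4=8:  p_4=8·291+154=2482,  q_4=8·17+9=145
…
a_8=1:  p_8=1·764593+679914=1444507,  q_8=1·44668+39721=84389
a_9=8:  p_9=8·1444507+764593=12320649,  q_9=8·84389+44668=719780
→ (12320649, 719780).  Check: 12320649²=151798391781201, 293·719780²=151798391781200, difference 1.

12320649 719780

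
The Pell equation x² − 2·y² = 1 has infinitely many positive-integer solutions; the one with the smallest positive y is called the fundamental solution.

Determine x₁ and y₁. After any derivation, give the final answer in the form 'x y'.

3 2

[1; 2] for √2; ℓ=1 ⇒ convergent index 1
step 0: (1, 1)  from 1·(1,0) + (0,1)
step 1: (3, 2)  from 2·(1,1) + (1,0)
fundamental: x₁=3, y₁=2  (since 9 − 2·4 = 1)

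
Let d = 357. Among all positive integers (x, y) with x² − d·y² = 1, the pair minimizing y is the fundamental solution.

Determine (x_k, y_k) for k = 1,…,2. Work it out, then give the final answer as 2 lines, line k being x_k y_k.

3401 180
23133601 1224360

d=357: √d = [18; 1,8,2,8,1,36] (ℓ=6, even), read p_5/q_5
step 0: (18, 1)  from 18·(1,0) + (0,1)
step 1: (19, 1)  from 1·(18,1) + (1,0)
step 2: (170, 9)  from 8·(19,1) + (18,1)
step 3: (359, 19)  from 2·(170,9) + (19,1)
step 4: (3042, 161)  from 8·(359,19) + (170,9)
step 5: (3401, 180)  from 1·(3042,161) + (359,19)
(x₁, y₁) = (3401, 180);  3401² − 357·180² = 1 ✓
n=2: (3401,180)∘(3401,180) = (3401·3401+357·180·180, 3401·180+180·3401) = (23133601,1224360)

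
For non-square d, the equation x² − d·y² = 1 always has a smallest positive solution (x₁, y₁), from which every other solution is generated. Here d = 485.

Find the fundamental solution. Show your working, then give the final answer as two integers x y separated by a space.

d=485: √d = [22; 44] (ℓ=1, odd), read p_1/q_1
step 0: (22, 1)  from 22·(1,0) + (0,1)
step 1: (969, 44)  from 44·(22,1) + (1,0)
(x₁, y₁) = (969, 44);  969² − 485·44² = 1 ✓

969 44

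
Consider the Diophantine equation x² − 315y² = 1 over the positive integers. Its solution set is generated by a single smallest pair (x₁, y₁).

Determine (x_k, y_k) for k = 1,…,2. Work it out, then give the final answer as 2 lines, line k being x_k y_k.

71 4
10081 568

√315 → a₀=17, period (1,2,1,34); ℓ=4 even so k=3
i=0: a=17 ⇒ p=17, q=1
i=1: a=1 ⇒ p=18, q=1
i=2: a=2 ⇒ p=53, q=3
i=3: a=1 ⇒ p=71, q=4
→ (71, 4).  Check: 71²=5041, 315·4²=5040, difference 1.
(x_2, y_2) = (71·71 + 315·4·4, 71·4 + 4·71) = (10081, 568)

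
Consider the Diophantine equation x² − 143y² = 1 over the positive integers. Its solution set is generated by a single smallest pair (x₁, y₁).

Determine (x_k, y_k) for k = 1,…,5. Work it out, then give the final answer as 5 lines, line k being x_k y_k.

[11; 1,22] for √143; ℓ=2 ⇒ convergent index 1
i=0: a=11 ⇒ p=11, q=1
i=1: a=1 ⇒ p=12, q=1
fundamental: x₁=12, y₁=1  (since 144 − 143·1 = 1)
k=2:  x_2 = 12·12+143·1·1 = 287,  y_2 = 12·1+1·12 = 24
k=3:  x_3 = 12·287+143·1·24 = 6876,  y_3 = 12·24+1·287 = 575
k=4:  x_4 = 12·6876+143·1·575 = 164737,  y_4 = 12·575+1·6876 = 13776
k=5:  x_5 = 12·164737+143·1·13776 = 3946812,  y_5 = 12·13776+1·164737 = 330049

12 1
287 24
6876 575
164737 13776
3946812 330049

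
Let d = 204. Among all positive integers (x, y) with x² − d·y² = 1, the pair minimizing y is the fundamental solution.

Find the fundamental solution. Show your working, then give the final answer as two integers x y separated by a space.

√204 = [14; 3,1,1,6,1,1,3,28, …], period ℓ=8 (even) → k=7
i=0: a=14 ⇒ p=14, q=1
i=1: a=3 ⇒ p=43, q=3
…
i=6: a=1 ⇒ p=1414, q=99
i=7: a=3 ⇒ p=4999, q=350
fundamental: x₁=4999, y₁=350  (since 24990001 − 204·122500 = 1)

4999 350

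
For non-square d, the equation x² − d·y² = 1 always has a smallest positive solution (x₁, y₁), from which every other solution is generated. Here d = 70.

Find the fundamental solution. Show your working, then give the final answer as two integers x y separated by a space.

[8; 2,1,2,1,2,16] for √70; ℓ=6 ⇒ convergent index 5
step 0: (8, 1)  from 8·(1,0) + (0,1)
step 1: (17, 2)  from 2·(8,1) + (1,0)
…
step 4: (92, 11)  from 1·(67,8) + (25,3)
step 5: (251, 30)  from 2·(92,11) + (67,8)
(x₁, y₁) = (251, 30);  251² − 70·30² = 1 ✓

251 30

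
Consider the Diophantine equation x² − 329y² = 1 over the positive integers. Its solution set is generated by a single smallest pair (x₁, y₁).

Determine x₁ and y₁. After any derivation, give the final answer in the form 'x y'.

√329 → a₀=18, period (7,4,2,1,1,4,1,1,2,4,7,36); ℓ=12 even so k=11
k=0  a_k=18  p_k/q_k = 18/1
…
k=2  a_k=4  p_k/q_k = 526/29
…
k=4  a_k=1  p_k/q_k = 1705/94
k=5  a_k=1  p_k/q_k = 2884/159
…
k=10  a_k=4  p_k/q_k = 328794/18127
k=11  a_k=7  p_k/q_k = 2376415/131016
fundamental: x₁=2376415, y₁=131016  (since 5647348252225 − 329·17165192256 = 1)

2376415 131016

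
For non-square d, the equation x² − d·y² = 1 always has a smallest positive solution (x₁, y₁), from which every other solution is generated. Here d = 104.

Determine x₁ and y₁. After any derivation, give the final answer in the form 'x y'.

51 5

√104 → a₀=10, period (5,20); ℓ=2 even so k=1
i=0: a=10 ⇒ p=10, q=1
i=1: a=5 ⇒ p=51, q=5
fundamental: x₁=51, y₁=5  (since 2601 − 104·25 = 1)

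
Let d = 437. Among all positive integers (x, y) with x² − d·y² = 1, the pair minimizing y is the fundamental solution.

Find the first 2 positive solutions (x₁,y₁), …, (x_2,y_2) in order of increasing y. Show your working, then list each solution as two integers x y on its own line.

4599 220
42301601 2023560

√437 → a₀=20, period (1,9,2,9,1,40); ℓ=6 even so k=5
a_0=20:  p_0=20·1+0=20,  q_0=20·0+1=1
a_1=1:  p_1=1·20+1=21,  q_1=1·1+0=1
a_2=9:  p_2=9·21+20=209,  q_2=9·1+1=10
a_3=2:  p_3=2·209+21=439,  q_3=2·10+1=21
a_4=9:  p_4=9·439+209=4160,  q_4=9·21+10=199
a_5=1:  p_5=1·4160+439=4599,  q_5=1·199+21=220
(x₁, y₁) = (4599, 220);  4599² − 437·220² = 1 ✓
n=2: (4599,220)∘(4599,220) = (4599·4599+437·220·220, 4599·220+220·4599) = (42301601,2023560)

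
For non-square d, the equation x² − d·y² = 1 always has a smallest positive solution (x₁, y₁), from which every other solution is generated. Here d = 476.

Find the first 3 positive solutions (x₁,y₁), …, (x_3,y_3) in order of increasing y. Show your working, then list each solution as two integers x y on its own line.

28799 1320
1658764801 76029360
95541534979199 4379139075960

d=476: √d = [21; 1,4,2,10,2,4,1,42] (ℓ=8, even), read p_7/q_7
k=0  a_k=21  p_k/q_k = 21/1
…
k=4  a_k=10  p_k/q_k = 2509/115
k=5  a_k=2  p_k/q_k = 5258/241
k=6  a_k=4  p_k/q_k = 23541/1079
k=7  a_k=1  p_k/q_k = 28799/1320
→ (28799, 1320).  Check: 28799²=829382401, 476·1320²=829382400, difference 1.
n=2: (28799,1320)∘(28799,1320) = (28799·28799+476·1320·1320, 28799·1320+1320·28799) = (1658764801,76029360)
n=3: (1658764801,76029360)∘(28799,1320) = (28799·1658764801+476·1320·76029360, 28799·76029360+1320·1658764801) = (95541534979199,4379139075960)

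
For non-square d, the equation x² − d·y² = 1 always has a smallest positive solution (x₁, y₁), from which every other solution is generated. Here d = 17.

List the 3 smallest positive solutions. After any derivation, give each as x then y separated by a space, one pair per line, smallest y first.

33 8
2177 528
143649 34840

√17 = [4; 8, …], period ℓ=1 (odd) → k=1
step 0: (4, 1)  from 4·(1,0) + (0,1)
step 1: (33, 8)  from 8·(4,1) + (1,0)
(x₁, y₁) = (33, 8);  33² − 17·8² = 1 ✓
(x_2, y_2) = (33·33 + 17·8·8, 33·8 + 8·33) = (2177, 528)
(x_3, y_3) = (33·2177 + 17·8·528, 33·528 + 8·2177) = (143649, 34840)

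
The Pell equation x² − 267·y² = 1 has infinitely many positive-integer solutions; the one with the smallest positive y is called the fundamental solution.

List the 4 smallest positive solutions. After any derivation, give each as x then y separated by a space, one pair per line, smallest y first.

[16; 2,1,15,1,2,32] for √267; ℓ=6 ⇒ convergent index 5
k=0  a_k=16  p_k/q_k = 16/1
…
k=4  a_k=1  p_k/q_k = 817/50
k=5  a_k=2  p_k/q_k = 2402/147
(x₁, y₁) = (2402, 147);  2402² − 267·147² = 1 ✓
(x_2, y_2) = (2402·2402 + 267·147·147, 2402·147 + 147·2402) = (11539207, 706188)
(x_3, y_3) = (2402·11539207 + 267·147·706188, 2402·706188 + 147·11539207) = (55434348026, 3392527005)
(x_4, y_4) = (2402·55434348026 + 267·147·3392527005, 2402·3392527005 + 147·55434348026) = (266306596377697, 16297699025832)

2402 147
11539207 706188
55434348026 3392527005
266306596377697 16297699025832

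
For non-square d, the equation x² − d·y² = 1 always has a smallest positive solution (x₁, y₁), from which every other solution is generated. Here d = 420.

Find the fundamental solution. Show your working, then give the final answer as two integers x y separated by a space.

41 2

√420 = [20; 2,40, …], period ℓ=2 (even) → k=1
k=0  a_k=20  p_k/q_k = 20/1
k=1  a_k=2  p_k/q_k = 41/2
fundamental: x₁=41, y₁=2  (since 1681 − 420·4 = 1)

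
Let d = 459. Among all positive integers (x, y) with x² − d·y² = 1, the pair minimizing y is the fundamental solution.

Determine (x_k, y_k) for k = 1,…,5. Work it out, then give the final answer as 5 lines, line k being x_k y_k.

499850 23331
499700044999 23324000700
499550134985000450 23317003499766669
499400269944005249820001 23310008398693414998600
499250449862522498110069999250 23303015396150489970600653331

√459 = [21; 2,2,1,4,21,4,1,2,2,42, …], period ℓ=10 (even) → k=9
step 0: (21, 1)  from 21·(1,0) + (0,1)
…
step 4: (707, 33)  from 4·(150,7) + (107,5)
step 5: (14997, 700)  from 21·(707,33) + (150,7)
…
step 7: (75692, 3533)  from 1·(60695,2833) + (14997,700)
step 8: (212079, 9899)  from 2·(75692,3533) + (60695,2833)
step 9: (499850, 23331)  from 2·(212079,9899) + (75692,3533)
→ (499850, 23331).  Check: 499850²=249850022500, 459·23331²=249850022499, difference 1.
(x_2, y_2) = (499850·499850 + 459·23331·23331, 499850·23331 + 23331·499850) = (499700044999, 23324000700)
(x_3, y_3) = (499850·499700044999 + 459·23331·23324000700, 499850·23324000700 + 23331·499700044999) = (499550134985000450, 23317003499766669)
(x_4, y_4) = (499850·499550134985000450 + 459·23331·23317003499766669, 499850·23317003499766669 + 23331·499550134985000450) = (499400269944005249820001, 23310008398693414998600)
(x_5, y_5) = (499850·499400269944005249820001 + 459·23331·23310008398693414998600, 499850·23310008398693414998600 + 23331·499400269944005249820001) = (499250449862522498110069999250, 23303015396150489970600653331)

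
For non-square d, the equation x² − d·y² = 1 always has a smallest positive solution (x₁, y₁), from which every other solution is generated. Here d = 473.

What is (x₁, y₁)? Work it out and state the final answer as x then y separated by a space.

√473 = [21; 1,2,1,42, …], period ℓ=4 (even) → k=3
i=0: a=21 ⇒ p=21, q=1
i=1: a=1 ⇒ p=22, q=1
i=2: a=2 ⇒ p=65, q=3
i=3: a=1 ⇒ p=87, q=4
(x₁, y₁) = (87, 4);  87² − 473·4² = 1 ✓

87 4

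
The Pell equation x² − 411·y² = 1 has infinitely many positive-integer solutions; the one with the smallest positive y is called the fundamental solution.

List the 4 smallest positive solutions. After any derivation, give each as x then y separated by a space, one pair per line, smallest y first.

49730 2453
4946145799 243975380
491943661118810 24265791292347
48928716529930696801 2413475601692857240

[20; 3,1,1,1,19,1,1,1,3,40] for √411; ℓ=10 ⇒ convergent index 9
k=0  a_k=20  p_k/q_k = 20/1
k=1  a_k=3  p_k/q_k = 61/3
k=2  a_k=1  p_k/q_k = 81/4
k=3  a_k=1  p_k/q_k = 142/7
k=4  a_k=1  p_k/q_k = 223/11
k=5  a_k=19  p_k/q_k = 4379/216
k=6  a_k=1  p_k/q_k = 4602/227
k=7  a_k=1  p_k/q_k = 8981/443
k=8  a_k=1  p_k/q_k = 13583/670
k=9  a_k=3  p_k/q_k = 49730/2453
→ (49730, 2453).  Check: 49730²=2473072900, 411·2453²=2473072899, difference 1.
n=2: (49730,2453)∘(49730,2453) = (49730·49730+411·2453·2453, 49730·2453+2453·49730) = (4946145799,243975380)
n=3: (4946145799,243975380)∘(49730,2453) = (49730·4946145799+411·2453·243975380, 49730·243975380+2453·4946145799) = (491943661118810,24265791292347)
n=4: (491943661118810,24265791292347)∘(49730,2453) = (49730·491943661118810+411·2453·24265791292347, 49730·24265791292347+2453·491943661118810) = (48928716529930696801,2413475601692857240)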